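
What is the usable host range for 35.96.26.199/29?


Network: 35.96.26.192
Broadcast: 35.96.26.199
First usable = network + 1
Last usable = broadcast - 1
Range: 35.96.26.193 to 35.96.26.198


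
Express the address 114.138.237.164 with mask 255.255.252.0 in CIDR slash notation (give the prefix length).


Binary: 11111111.11111111.11111100.00000000
Count leading 1s
Prefix: /22


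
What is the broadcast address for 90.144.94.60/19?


Network: 90.144.64.0/19
Host bits = 13
Set all host bits to 1:
Broadcast: 90.144.95.255


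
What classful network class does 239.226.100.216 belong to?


First octet: 239
Binary: 11101111
1110xxxx -> Class D (224-239)
Class D (multicast), default mask N/A


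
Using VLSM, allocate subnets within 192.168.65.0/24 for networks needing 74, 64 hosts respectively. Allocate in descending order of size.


74 hosts -> /25 (126 usable): 192.168.65.0/25
64 hosts -> /25 (126 usable): 192.168.65.128/25
Allocation: 192.168.65.0/25 (74 hosts, 126 usable); 192.168.65.128/25 (64 hosts, 126 usable)


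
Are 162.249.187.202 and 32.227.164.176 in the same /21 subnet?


Mask: 255.255.248.0
162.249.187.202 AND mask = 162.249.184.0
32.227.164.176 AND mask = 32.227.160.0
No, different subnets (162.249.184.0 vs 32.227.160.0)


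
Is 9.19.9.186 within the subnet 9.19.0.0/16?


Subnet network: 9.19.0.0
Test IP AND mask: 9.19.0.0
Yes, 9.19.9.186 is in 9.19.0.0/16


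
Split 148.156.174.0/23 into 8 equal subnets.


New prefix = 23 + 3 = 26
Each subnet has 64 addresses
  148.156.174.0/26
  148.156.174.64/26
  148.156.174.128/26
  148.156.174.192/26
  148.156.175.0/26
  148.156.175.64/26
  148.156.175.128/26
  148.156.175.192/26
Subnets: 148.156.174.0/26, 148.156.174.64/26, 148.156.174.128/26, 148.156.174.192/26, 148.156.175.0/26, 148.156.175.64/26, 148.156.175.128/26, 148.156.175.192/26


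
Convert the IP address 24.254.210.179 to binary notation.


24 = 00011000
254 = 11111110
210 = 11010010
179 = 10110011
Binary: 00011000.11111110.11010010.10110011


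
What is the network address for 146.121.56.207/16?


IP:   10010010.01111001.00111000.11001111
Mask: 11111111.11111111.00000000.00000000
AND operation:
Net:  10010010.01111001.00000000.00000000
Network: 146.121.0.0/16


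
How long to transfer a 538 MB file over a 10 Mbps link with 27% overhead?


Effective throughput = 10 * (1 - 27/100) = 7.3 Mbps
File size in Mb = 538 * 8 = 4304 Mb
Time = 4304 / 7.3
Time = 589.589 seconds


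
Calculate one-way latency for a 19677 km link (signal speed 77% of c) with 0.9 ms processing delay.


Speed = 0.77 * 3e5 km/s = 231000 km/s
Propagation delay = 19677 / 231000 = 0.0852 s = 85.1818 ms
Processing delay = 0.9 ms
Total one-way latency = 86.0818 ms


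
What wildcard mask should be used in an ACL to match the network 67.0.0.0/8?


Subnet mask: 255.0.0.0
Wildcard = 255.255.255.255 - subnet mask
255 - 255 = 0
255 - 0 = 255
255 - 0 = 255
255 - 0 = 255
Wildcard: 0.255.255.255


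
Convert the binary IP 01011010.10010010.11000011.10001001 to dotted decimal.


01011010 = 90
10010010 = 146
11000011 = 195
10001001 = 137
IP: 90.146.195.137


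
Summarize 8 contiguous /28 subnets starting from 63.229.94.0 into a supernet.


Original prefix: /28
Number of subnets: 8 = 2^3
New prefix = 28 - 3 = 25
Supernet: 63.229.94.0/25


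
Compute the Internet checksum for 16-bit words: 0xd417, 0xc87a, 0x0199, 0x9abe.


Sum all words (with carry folding):
+ 0xd417 = 0xd417
+ 0xc87a = 0x9c92
+ 0x0199 = 0x9e2b
+ 0x9abe = 0x38ea
One's complement: ~0x38ea
Checksum = 0xc715


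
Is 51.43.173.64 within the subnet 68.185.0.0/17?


Subnet network: 68.185.0.0
Test IP AND mask: 51.43.128.0
No, 51.43.173.64 is not in 68.185.0.0/17


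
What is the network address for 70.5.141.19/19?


IP:   01000110.00000101.10001101.00010011
Mask: 11111111.11111111.11100000.00000000
AND operation:
Net:  01000110.00000101.10000000.00000000
Network: 70.5.128.0/19


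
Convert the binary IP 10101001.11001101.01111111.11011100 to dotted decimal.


10101001 = 169
11001101 = 205
01111111 = 127
11011100 = 220
IP: 169.205.127.220


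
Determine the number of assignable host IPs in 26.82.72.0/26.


Host bits = 32 - 26 = 6
Total addresses = 2^6 = 64
Usable = total - 2 (network and broadcast)
Usable hosts: 62


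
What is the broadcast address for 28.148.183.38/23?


Network: 28.148.182.0/23
Host bits = 9
Set all host bits to 1:
Broadcast: 28.148.183.255


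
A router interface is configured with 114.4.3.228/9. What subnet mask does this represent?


/9 means 9 network bits, 23 host bits
Binary: 11111111100000000000000000000000
Mask: 255.128.0.0


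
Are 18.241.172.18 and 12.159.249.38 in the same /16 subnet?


Mask: 255.255.0.0
18.241.172.18 AND mask = 18.241.0.0
12.159.249.38 AND mask = 12.159.0.0
No, different subnets (18.241.0.0 vs 12.159.0.0)


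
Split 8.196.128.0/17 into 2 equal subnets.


New prefix = 17 + 1 = 18
Each subnet has 16384 addresses
  8.196.128.0/18
  8.196.192.0/18
Subnets: 8.196.128.0/18, 8.196.192.0/18


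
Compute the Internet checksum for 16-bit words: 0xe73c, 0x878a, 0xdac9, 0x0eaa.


Sum all words (with carry folding):
+ 0xe73c = 0xe73c
+ 0x878a = 0x6ec7
+ 0xdac9 = 0x4991
+ 0x0eaa = 0x583b
One's complement: ~0x583b
Checksum = 0xa7c4


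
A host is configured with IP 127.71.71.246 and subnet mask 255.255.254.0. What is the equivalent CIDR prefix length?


Binary: 11111111.11111111.11111110.00000000
Count leading 1s
Prefix: /23


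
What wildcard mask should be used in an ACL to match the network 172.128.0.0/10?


Subnet mask: 255.192.0.0
Wildcard = 255.255.255.255 - subnet mask
255 - 255 = 0
255 - 192 = 63
255 - 0 = 255
255 - 0 = 255
Wildcard: 0.63.255.255


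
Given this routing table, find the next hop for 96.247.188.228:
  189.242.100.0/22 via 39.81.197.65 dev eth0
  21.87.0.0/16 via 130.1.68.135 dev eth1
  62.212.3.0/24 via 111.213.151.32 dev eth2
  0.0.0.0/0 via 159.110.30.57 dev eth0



Longest prefix match for 96.247.188.228:
  /22 189.242.100.0: no
  /16 21.87.0.0: no
  /24 62.212.3.0: no
  /0 0.0.0.0: MATCH
Selected: next-hop 159.110.30.57 via eth0 (matched /0)


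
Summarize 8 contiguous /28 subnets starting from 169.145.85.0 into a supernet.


Original prefix: /28
Number of subnets: 8 = 2^3
New prefix = 28 - 3 = 25
Supernet: 169.145.85.0/25


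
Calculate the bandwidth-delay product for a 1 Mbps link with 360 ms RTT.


BDP = bandwidth * RTT
= 1 Mbps * 360 ms
= 1 * 1e6 * 360 / 1000 bits
= 360000 bits
= 45000 bytes
= 43.9453 KB
BDP = 360000 bits (45000 bytes)


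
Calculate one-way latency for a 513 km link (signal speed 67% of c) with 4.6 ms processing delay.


Speed = 0.67 * 3e5 km/s = 201000 km/s
Propagation delay = 513 / 201000 = 0.0026 s = 2.5522 ms
Processing delay = 4.6 ms
Total one-way latency = 7.1522 ms


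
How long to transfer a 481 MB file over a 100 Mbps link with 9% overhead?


Effective throughput = 100 * (1 - 9/100) = 91 Mbps
File size in Mb = 481 * 8 = 3848 Mb
Time = 3848 / 91
Time = 42.2857 seconds


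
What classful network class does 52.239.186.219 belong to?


First octet: 52
Binary: 00110100
0xxxxxxx -> Class A (1-126)
Class A, default mask 255.0.0.0 (/8)


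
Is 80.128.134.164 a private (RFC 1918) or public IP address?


RFC 1918 private ranges:
  10.0.0.0/8 (10.0.0.0 - 10.255.255.255)
  172.16.0.0/12 (172.16.0.0 - 172.31.255.255)
  192.168.0.0/16 (192.168.0.0 - 192.168.255.255)
Public (not in any RFC 1918 range)


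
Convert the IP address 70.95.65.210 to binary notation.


70 = 01000110
95 = 01011111
65 = 01000001
210 = 11010010
Binary: 01000110.01011111.01000001.11010010


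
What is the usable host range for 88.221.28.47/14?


Network: 88.220.0.0
Broadcast: 88.223.255.255
First usable = network + 1
Last usable = broadcast - 1
Range: 88.220.0.1 to 88.223.255.254


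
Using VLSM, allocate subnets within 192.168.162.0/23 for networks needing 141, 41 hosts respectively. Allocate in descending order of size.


141 hosts -> /24 (254 usable): 192.168.162.0/24
41 hosts -> /26 (62 usable): 192.168.163.0/26
Allocation: 192.168.162.0/24 (141 hosts, 254 usable); 192.168.163.0/26 (41 hosts, 62 usable)


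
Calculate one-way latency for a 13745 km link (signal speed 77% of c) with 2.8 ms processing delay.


Speed = 0.77 * 3e5 km/s = 231000 km/s
Propagation delay = 13745 / 231000 = 0.0595 s = 59.5022 ms
Processing delay = 2.8 ms
Total one-way latency = 62.3022 ms


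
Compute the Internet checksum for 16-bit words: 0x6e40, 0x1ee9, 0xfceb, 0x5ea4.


Sum all words (with carry folding):
+ 0x6e40 = 0x6e40
+ 0x1ee9 = 0x8d29
+ 0xfceb = 0x8a15
+ 0x5ea4 = 0xe8b9
One's complement: ~0xe8b9
Checksum = 0x1746


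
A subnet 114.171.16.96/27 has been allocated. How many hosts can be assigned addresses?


Host bits = 32 - 27 = 5
Total addresses = 2^5 = 32
Usable = total - 2 (network and broadcast)
Usable hosts: 30


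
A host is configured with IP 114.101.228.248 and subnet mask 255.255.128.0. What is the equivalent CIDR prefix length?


Binary: 11111111.11111111.10000000.00000000
Count leading 1s
Prefix: /17


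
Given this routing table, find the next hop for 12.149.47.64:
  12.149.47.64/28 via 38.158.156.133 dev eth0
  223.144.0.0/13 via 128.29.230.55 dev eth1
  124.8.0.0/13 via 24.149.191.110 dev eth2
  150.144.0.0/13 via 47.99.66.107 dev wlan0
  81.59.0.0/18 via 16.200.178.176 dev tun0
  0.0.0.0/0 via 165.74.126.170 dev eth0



Longest prefix match for 12.149.47.64:
  /28 12.149.47.64: MATCH
  /13 223.144.0.0: no
  /13 124.8.0.0: no
  /13 150.144.0.0: no
  /18 81.59.0.0: no
  /0 0.0.0.0: MATCH
Selected: next-hop 38.158.156.133 via eth0 (matched /28)


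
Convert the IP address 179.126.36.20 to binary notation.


179 = 10110011
126 = 01111110
36 = 00100100
20 = 00010100
Binary: 10110011.01111110.00100100.00010100


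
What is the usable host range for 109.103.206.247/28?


Network: 109.103.206.240
Broadcast: 109.103.206.255
First usable = network + 1
Last usable = broadcast - 1
Range: 109.103.206.241 to 109.103.206.254


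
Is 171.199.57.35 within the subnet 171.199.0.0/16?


Subnet network: 171.199.0.0
Test IP AND mask: 171.199.0.0
Yes, 171.199.57.35 is in 171.199.0.0/16


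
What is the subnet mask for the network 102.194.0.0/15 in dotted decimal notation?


/15 means 15 network bits, 17 host bits
Binary: 11111111111111100000000000000000
Mask: 255.254.0.0


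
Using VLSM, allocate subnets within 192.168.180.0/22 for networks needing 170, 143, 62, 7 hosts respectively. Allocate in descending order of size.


170 hosts -> /24 (254 usable): 192.168.180.0/24
143 hosts -> /24 (254 usable): 192.168.181.0/24
62 hosts -> /26 (62 usable): 192.168.182.0/26
7 hosts -> /28 (14 usable): 192.168.182.64/28
Allocation: 192.168.180.0/24 (170 hosts, 254 usable); 192.168.181.0/24 (143 hosts, 254 usable); 192.168.182.0/26 (62 hosts, 62 usable); 192.168.182.64/28 (7 hosts, 14 usable)


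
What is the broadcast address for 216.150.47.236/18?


Network: 216.150.0.0/18
Host bits = 14
Set all host bits to 1:
Broadcast: 216.150.63.255


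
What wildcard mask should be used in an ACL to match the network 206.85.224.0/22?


Subnet mask: 255.255.252.0
Wildcard = 255.255.255.255 - subnet mask
255 - 255 = 0
255 - 255 = 0
255 - 252 = 3
255 - 0 = 255
Wildcard: 0.0.3.255


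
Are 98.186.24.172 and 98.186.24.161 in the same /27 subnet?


Mask: 255.255.255.224
98.186.24.172 AND mask = 98.186.24.160
98.186.24.161 AND mask = 98.186.24.160
Yes, same subnet (98.186.24.160)


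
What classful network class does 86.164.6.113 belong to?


First octet: 86
Binary: 01010110
0xxxxxxx -> Class A (1-126)
Class A, default mask 255.0.0.0 (/8)


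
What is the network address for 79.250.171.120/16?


IP:   01001111.11111010.10101011.01111000
Mask: 11111111.11111111.00000000.00000000
AND operation:
Net:  01001111.11111010.00000000.00000000
Network: 79.250.0.0/16


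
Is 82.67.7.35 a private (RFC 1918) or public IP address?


RFC 1918 private ranges:
  10.0.0.0/8 (10.0.0.0 - 10.255.255.255)
  172.16.0.0/12 (172.16.0.0 - 172.31.255.255)
  192.168.0.0/16 (192.168.0.0 - 192.168.255.255)
Public (not in any RFC 1918 range)


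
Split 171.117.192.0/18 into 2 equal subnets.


New prefix = 18 + 1 = 19
Each subnet has 8192 addresses
  171.117.192.0/19
  171.117.224.0/19
Subnets: 171.117.192.0/19, 171.117.224.0/19


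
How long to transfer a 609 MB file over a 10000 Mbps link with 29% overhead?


Effective throughput = 10000 * (1 - 29/100) = 7100 Mbps
File size in Mb = 609 * 8 = 4872 Mb
Time = 4872 / 7100
Time = 0.6862 seconds


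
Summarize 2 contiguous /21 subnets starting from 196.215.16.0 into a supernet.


Original prefix: /21
Number of subnets: 2 = 2^1
New prefix = 21 - 1 = 20
Supernet: 196.215.16.0/20


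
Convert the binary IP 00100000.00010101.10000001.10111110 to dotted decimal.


00100000 = 32
00010101 = 21
10000001 = 129
10111110 = 190
IP: 32.21.129.190


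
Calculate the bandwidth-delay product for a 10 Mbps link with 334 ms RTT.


BDP = bandwidth * RTT
= 10 Mbps * 334 ms
= 10 * 1e6 * 334 / 1000 bits
= 3340000 bits
= 417500 bytes
= 407.7148 KB
BDP = 3340000 bits (417500 bytes)


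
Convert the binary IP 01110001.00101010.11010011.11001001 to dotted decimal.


01110001 = 113
00101010 = 42
11010011 = 211
11001001 = 201
IP: 113.42.211.201


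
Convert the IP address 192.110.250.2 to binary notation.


192 = 11000000
110 = 01101110
250 = 11111010
2 = 00000010
Binary: 11000000.01101110.11111010.00000010


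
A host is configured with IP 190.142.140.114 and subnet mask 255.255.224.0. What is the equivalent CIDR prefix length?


Binary: 11111111.11111111.11100000.00000000
Count leading 1s
Prefix: /19


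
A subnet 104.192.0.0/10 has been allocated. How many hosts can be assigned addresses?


Host bits = 32 - 10 = 22
Total addresses = 2^22 = 4194304
Usable = total - 2 (network and broadcast)
Usable hosts: 4194302


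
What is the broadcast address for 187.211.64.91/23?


Network: 187.211.64.0/23
Host bits = 9
Set all host bits to 1:
Broadcast: 187.211.65.255


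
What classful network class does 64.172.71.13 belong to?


First octet: 64
Binary: 01000000
0xxxxxxx -> Class A (1-126)
Class A, default mask 255.0.0.0 (/8)


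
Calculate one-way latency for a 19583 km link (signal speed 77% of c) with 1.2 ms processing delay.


Speed = 0.77 * 3e5 km/s = 231000 km/s
Propagation delay = 19583 / 231000 = 0.0848 s = 84.7749 ms
Processing delay = 1.2 ms
Total one-way latency = 85.9749 ms


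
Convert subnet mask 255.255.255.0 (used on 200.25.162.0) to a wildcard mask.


Subnet mask: 255.255.255.0
Wildcard = 255.255.255.255 - subnet mask
255 - 255 = 0
255 - 255 = 0
255 - 255 = 0
255 - 0 = 255
Wildcard: 0.0.0.255


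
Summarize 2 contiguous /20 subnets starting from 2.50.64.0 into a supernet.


Original prefix: /20
Number of subnets: 2 = 2^1
New prefix = 20 - 1 = 19
Supernet: 2.50.64.0/19


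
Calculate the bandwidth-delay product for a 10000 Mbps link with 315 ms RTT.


BDP = bandwidth * RTT
= 10000 Mbps * 315 ms
= 10000 * 1e6 * 315 / 1000 bits
= 3150000000 bits
= 393750000 bytes
= 384521.4844 KB
BDP = 3150000000 bits (393750000 bytes)


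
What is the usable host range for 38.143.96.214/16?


Network: 38.143.0.0
Broadcast: 38.143.255.255
First usable = network + 1
Last usable = broadcast - 1
Range: 38.143.0.1 to 38.143.255.254


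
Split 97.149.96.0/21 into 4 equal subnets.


New prefix = 21 + 2 = 23
Each subnet has 512 addresses
  97.149.96.0/23
  97.149.98.0/23
  97.149.100.0/23
  97.149.102.0/23
Subnets: 97.149.96.0/23, 97.149.98.0/23, 97.149.100.0/23, 97.149.102.0/23


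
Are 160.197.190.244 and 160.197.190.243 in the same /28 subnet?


Mask: 255.255.255.240
160.197.190.244 AND mask = 160.197.190.240
160.197.190.243 AND mask = 160.197.190.240
Yes, same subnet (160.197.190.240)


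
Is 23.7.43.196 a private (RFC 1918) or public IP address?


RFC 1918 private ranges:
  10.0.0.0/8 (10.0.0.0 - 10.255.255.255)
  172.16.0.0/12 (172.16.0.0 - 172.31.255.255)
  192.168.0.0/16 (192.168.0.0 - 192.168.255.255)
Public (not in any RFC 1918 range)


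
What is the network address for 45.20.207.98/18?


IP:   00101101.00010100.11001111.01100010
Mask: 11111111.11111111.11000000.00000000
AND operation:
Net:  00101101.00010100.11000000.00000000
Network: 45.20.192.0/18


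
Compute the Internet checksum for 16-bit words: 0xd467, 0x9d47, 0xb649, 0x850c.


Sum all words (with carry folding):
+ 0xd467 = 0xd467
+ 0x9d47 = 0x71af
+ 0xb649 = 0x27f9
+ 0x850c = 0xad05
One's complement: ~0xad05
Checksum = 0x52fa


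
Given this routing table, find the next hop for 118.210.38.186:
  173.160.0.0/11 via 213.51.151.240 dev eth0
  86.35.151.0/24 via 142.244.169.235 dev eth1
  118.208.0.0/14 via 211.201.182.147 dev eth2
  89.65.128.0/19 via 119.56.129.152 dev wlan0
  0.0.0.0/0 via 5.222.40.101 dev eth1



Longest prefix match for 118.210.38.186:
  /11 173.160.0.0: no
  /24 86.35.151.0: no
  /14 118.208.0.0: MATCH
  /19 89.65.128.0: no
  /0 0.0.0.0: MATCH
Selected: next-hop 211.201.182.147 via eth2 (matched /14)


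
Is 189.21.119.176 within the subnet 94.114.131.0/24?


Subnet network: 94.114.131.0
Test IP AND mask: 189.21.119.0
No, 189.21.119.176 is not in 94.114.131.0/24


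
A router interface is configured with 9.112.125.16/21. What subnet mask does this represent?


/21 means 21 network bits, 11 host bits
Binary: 11111111111111111111100000000000
Mask: 255.255.248.0


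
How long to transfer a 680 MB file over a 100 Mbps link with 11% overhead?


Effective throughput = 100 * (1 - 11/100) = 89 Mbps
File size in Mb = 680 * 8 = 5440 Mb
Time = 5440 / 89
Time = 61.1236 seconds


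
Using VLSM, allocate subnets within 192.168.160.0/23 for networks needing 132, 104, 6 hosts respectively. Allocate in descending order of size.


132 hosts -> /24 (254 usable): 192.168.160.0/24
104 hosts -> /25 (126 usable): 192.168.161.0/25
6 hosts -> /29 (6 usable): 192.168.161.128/29
Allocation: 192.168.160.0/24 (132 hosts, 254 usable); 192.168.161.0/25 (104 hosts, 126 usable); 192.168.161.128/29 (6 hosts, 6 usable)


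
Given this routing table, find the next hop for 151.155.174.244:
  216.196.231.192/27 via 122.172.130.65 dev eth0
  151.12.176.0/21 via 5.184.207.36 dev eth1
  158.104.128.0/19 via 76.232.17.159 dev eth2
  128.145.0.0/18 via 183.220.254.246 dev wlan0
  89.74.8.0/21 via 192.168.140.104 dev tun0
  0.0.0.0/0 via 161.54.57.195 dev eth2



Longest prefix match for 151.155.174.244:
  /27 216.196.231.192: no
  /21 151.12.176.0: no
  /19 158.104.128.0: no
  /18 128.145.0.0: no
  /21 89.74.8.0: no
  /0 0.0.0.0: MATCH
Selected: next-hop 161.54.57.195 via eth2 (matched /0)


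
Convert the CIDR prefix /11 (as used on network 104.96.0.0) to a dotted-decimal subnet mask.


/11 means 11 network bits, 21 host bits
Binary: 11111111111000000000000000000000
Mask: 255.224.0.0


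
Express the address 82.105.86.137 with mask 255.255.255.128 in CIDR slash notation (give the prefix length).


Binary: 11111111.11111111.11111111.10000000
Count leading 1s
Prefix: /25


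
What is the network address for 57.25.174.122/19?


IP:   00111001.00011001.10101110.01111010
Mask: 11111111.11111111.11100000.00000000
AND operation:
Net:  00111001.00011001.10100000.00000000
Network: 57.25.160.0/19


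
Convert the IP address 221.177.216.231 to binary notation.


221 = 11011101
177 = 10110001
216 = 11011000
231 = 11100111
Binary: 11011101.10110001.11011000.11100111


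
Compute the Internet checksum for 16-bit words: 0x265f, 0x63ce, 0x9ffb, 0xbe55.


Sum all words (with carry folding):
+ 0x265f = 0x265f
+ 0x63ce = 0x8a2d
+ 0x9ffb = 0x2a29
+ 0xbe55 = 0xe87e
One's complement: ~0xe87e
Checksum = 0x1781


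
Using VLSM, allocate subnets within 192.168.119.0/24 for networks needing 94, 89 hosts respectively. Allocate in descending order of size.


94 hosts -> /25 (126 usable): 192.168.119.0/25
89 hosts -> /25 (126 usable): 192.168.119.128/25
Allocation: 192.168.119.0/25 (94 hosts, 126 usable); 192.168.119.128/25 (89 hosts, 126 usable)


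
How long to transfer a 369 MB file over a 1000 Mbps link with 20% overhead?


Effective throughput = 1000 * (1 - 20/100) = 800 Mbps
File size in Mb = 369 * 8 = 2952 Mb
Time = 2952 / 800
Time = 3.69 seconds


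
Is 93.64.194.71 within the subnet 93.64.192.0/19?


Subnet network: 93.64.192.0
Test IP AND mask: 93.64.192.0
Yes, 93.64.194.71 is in 93.64.192.0/19


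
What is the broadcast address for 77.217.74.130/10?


Network: 77.192.0.0/10
Host bits = 22
Set all host bits to 1:
Broadcast: 77.255.255.255


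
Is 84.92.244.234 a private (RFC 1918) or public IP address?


RFC 1918 private ranges:
  10.0.0.0/8 (10.0.0.0 - 10.255.255.255)
  172.16.0.0/12 (172.16.0.0 - 172.31.255.255)
  192.168.0.0/16 (192.168.0.0 - 192.168.255.255)
Public (not in any RFC 1918 range)


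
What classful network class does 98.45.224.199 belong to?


First octet: 98
Binary: 01100010
0xxxxxxx -> Class A (1-126)
Class A, default mask 255.0.0.0 (/8)


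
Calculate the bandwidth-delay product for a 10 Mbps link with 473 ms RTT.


BDP = bandwidth * RTT
= 10 Mbps * 473 ms
= 10 * 1e6 * 473 / 1000 bits
= 4730000 bits
= 591250 bytes
= 577.3926 KB
BDP = 4730000 bits (591250 bytes)


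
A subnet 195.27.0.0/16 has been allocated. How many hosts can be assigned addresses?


Host bits = 32 - 16 = 16
Total addresses = 2^16 = 65536
Usable = total - 2 (network and broadcast)
Usable hosts: 65534


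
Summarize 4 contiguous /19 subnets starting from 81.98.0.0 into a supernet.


Original prefix: /19
Number of subnets: 4 = 2^2
New prefix = 19 - 2 = 17
Supernet: 81.98.0.0/17


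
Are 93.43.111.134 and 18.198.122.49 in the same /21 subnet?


Mask: 255.255.248.0
93.43.111.134 AND mask = 93.43.104.0
18.198.122.49 AND mask = 18.198.120.0
No, different subnets (93.43.104.0 vs 18.198.120.0)


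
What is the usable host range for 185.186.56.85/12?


Network: 185.176.0.0
Broadcast: 185.191.255.255
First usable = network + 1
Last usable = broadcast - 1
Range: 185.176.0.1 to 185.191.255.254


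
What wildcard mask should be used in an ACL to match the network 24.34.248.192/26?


Subnet mask: 255.255.255.192
Wildcard = 255.255.255.255 - subnet mask
255 - 255 = 0
255 - 255 = 0
255 - 255 = 0
255 - 192 = 63
Wildcard: 0.0.0.63


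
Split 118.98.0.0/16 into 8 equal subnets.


New prefix = 16 + 3 = 19
Each subnet has 8192 addresses
  118.98.0.0/19
  118.98.32.0/19
  118.98.64.0/19
  118.98.96.0/19
  118.98.128.0/19
  118.98.160.0/19
  118.98.192.0/19
  118.98.224.0/19
Subnets: 118.98.0.0/19, 118.98.32.0/19, 118.98.64.0/19, 118.98.96.0/19, 118.98.128.0/19, 118.98.160.0/19, 118.98.192.0/19, 118.98.224.0/19


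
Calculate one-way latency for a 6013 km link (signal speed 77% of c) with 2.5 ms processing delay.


Speed = 0.77 * 3e5 km/s = 231000 km/s
Propagation delay = 6013 / 231000 = 0.026 s = 26.0303 ms
Processing delay = 2.5 ms
Total one-way latency = 28.5303 ms


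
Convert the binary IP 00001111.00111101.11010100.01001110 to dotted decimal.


00001111 = 15
00111101 = 61
11010100 = 212
01001110 = 78
IP: 15.61.212.78


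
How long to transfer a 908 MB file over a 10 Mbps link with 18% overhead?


Effective throughput = 10 * (1 - 18/100) = 8.2 Mbps
File size in Mb = 908 * 8 = 7264 Mb
Time = 7264 / 8.2
Time = 885.8537 seconds


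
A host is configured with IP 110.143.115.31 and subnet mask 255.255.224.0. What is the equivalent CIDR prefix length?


Binary: 11111111.11111111.11100000.00000000
Count leading 1s
Prefix: /19


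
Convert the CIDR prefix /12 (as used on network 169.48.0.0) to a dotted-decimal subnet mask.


/12 means 12 network bits, 20 host bits
Binary: 11111111111100000000000000000000
Mask: 255.240.0.0


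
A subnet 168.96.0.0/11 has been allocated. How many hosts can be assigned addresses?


Host bits = 32 - 11 = 21
Total addresses = 2^21 = 2097152
Usable = total - 2 (network and broadcast)
Usable hosts: 2097150


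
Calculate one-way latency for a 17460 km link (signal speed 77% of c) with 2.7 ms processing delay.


Speed = 0.77 * 3e5 km/s = 231000 km/s
Propagation delay = 17460 / 231000 = 0.0756 s = 75.5844 ms
Processing delay = 2.7 ms
Total one-way latency = 78.2844 ms


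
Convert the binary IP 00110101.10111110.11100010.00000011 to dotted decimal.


00110101 = 53
10111110 = 190
11100010 = 226
00000011 = 3
IP: 53.190.226.3


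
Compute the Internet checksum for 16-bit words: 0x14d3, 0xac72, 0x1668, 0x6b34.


Sum all words (with carry folding):
+ 0x14d3 = 0x14d3
+ 0xac72 = 0xc145
+ 0x1668 = 0xd7ad
+ 0x6b34 = 0x42e2
One's complement: ~0x42e2
Checksum = 0xbd1d


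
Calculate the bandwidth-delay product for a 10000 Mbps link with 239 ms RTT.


BDP = bandwidth * RTT
= 10000 Mbps * 239 ms
= 10000 * 1e6 * 239 / 1000 bits
= 2390000000 bits
= 298750000 bytes
= 291748.0469 KB
BDP = 2390000000 bits (298750000 bytes)


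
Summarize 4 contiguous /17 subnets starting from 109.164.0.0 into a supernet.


Original prefix: /17
Number of subnets: 4 = 2^2
New prefix = 17 - 2 = 15
Supernet: 109.164.0.0/15


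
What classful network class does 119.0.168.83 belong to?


First octet: 119
Binary: 01110111
0xxxxxxx -> Class A (1-126)
Class A, default mask 255.0.0.0 (/8)


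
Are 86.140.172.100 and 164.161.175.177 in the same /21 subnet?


Mask: 255.255.248.0
86.140.172.100 AND mask = 86.140.168.0
164.161.175.177 AND mask = 164.161.168.0
No, different subnets (86.140.168.0 vs 164.161.168.0)


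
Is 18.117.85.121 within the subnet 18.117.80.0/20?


Subnet network: 18.117.80.0
Test IP AND mask: 18.117.80.0
Yes, 18.117.85.121 is in 18.117.80.0/20


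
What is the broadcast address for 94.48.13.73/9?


Network: 94.0.0.0/9
Host bits = 23
Set all host bits to 1:
Broadcast: 94.127.255.255


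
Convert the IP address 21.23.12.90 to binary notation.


21 = 00010101
23 = 00010111
12 = 00001100
90 = 01011010
Binary: 00010101.00010111.00001100.01011010


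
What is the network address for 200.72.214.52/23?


IP:   11001000.01001000.11010110.00110100
Mask: 11111111.11111111.11111110.00000000
AND operation:
Net:  11001000.01001000.11010110.00000000
Network: 200.72.214.0/23


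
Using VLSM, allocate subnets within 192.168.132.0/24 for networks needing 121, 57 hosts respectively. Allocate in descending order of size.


121 hosts -> /25 (126 usable): 192.168.132.0/25
57 hosts -> /26 (62 usable): 192.168.132.128/26
Allocation: 192.168.132.0/25 (121 hosts, 126 usable); 192.168.132.128/26 (57 hosts, 62 usable)


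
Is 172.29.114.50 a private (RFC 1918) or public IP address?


RFC 1918 private ranges:
  10.0.0.0/8 (10.0.0.0 - 10.255.255.255)
  172.16.0.0/12 (172.16.0.0 - 172.31.255.255)
  192.168.0.0/16 (192.168.0.0 - 192.168.255.255)
Private (in 172.16.0.0/12)


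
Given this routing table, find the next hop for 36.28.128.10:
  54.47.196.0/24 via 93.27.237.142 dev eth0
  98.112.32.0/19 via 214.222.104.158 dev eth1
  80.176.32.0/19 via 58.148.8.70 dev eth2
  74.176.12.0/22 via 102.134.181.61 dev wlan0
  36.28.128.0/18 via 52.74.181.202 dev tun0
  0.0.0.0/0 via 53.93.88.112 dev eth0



Longest prefix match for 36.28.128.10:
  /24 54.47.196.0: no
  /19 98.112.32.0: no
  /19 80.176.32.0: no
  /22 74.176.12.0: no
  /18 36.28.128.0: MATCH
  /0 0.0.0.0: MATCH
Selected: next-hop 52.74.181.202 via tun0 (matched /18)


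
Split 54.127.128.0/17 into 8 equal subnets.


New prefix = 17 + 3 = 20
Each subnet has 4096 addresses
  54.127.128.0/20
  54.127.144.0/20
  54.127.160.0/20
  54.127.176.0/20
  54.127.192.0/20
  54.127.208.0/20
  54.127.224.0/20
  54.127.240.0/20
Subnets: 54.127.128.0/20, 54.127.144.0/20, 54.127.160.0/20, 54.127.176.0/20, 54.127.192.0/20, 54.127.208.0/20, 54.127.224.0/20, 54.127.240.0/20


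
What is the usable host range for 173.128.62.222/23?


Network: 173.128.62.0
Broadcast: 173.128.63.255
First usable = network + 1
Last usable = broadcast - 1
Range: 173.128.62.1 to 173.128.63.254


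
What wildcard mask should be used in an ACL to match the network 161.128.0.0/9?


Subnet mask: 255.128.0.0
Wildcard = 255.255.255.255 - subnet mask
255 - 255 = 0
255 - 128 = 127
255 - 0 = 255
255 - 0 = 255
Wildcard: 0.127.255.255


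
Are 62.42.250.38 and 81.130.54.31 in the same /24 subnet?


Mask: 255.255.255.0
62.42.250.38 AND mask = 62.42.250.0
81.130.54.31 AND mask = 81.130.54.0
No, different subnets (62.42.250.0 vs 81.130.54.0)


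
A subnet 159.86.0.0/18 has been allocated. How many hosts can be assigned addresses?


Host bits = 32 - 18 = 14
Total addresses = 2^14 = 16384
Usable = total - 2 (network and broadcast)
Usable hosts: 16382


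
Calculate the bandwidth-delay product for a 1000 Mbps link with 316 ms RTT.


BDP = bandwidth * RTT
= 1000 Mbps * 316 ms
= 1000 * 1e6 * 316 / 1000 bits
= 316000000 bits
= 39500000 bytes
= 38574.2188 KB
BDP = 316000000 bits (39500000 bytes)


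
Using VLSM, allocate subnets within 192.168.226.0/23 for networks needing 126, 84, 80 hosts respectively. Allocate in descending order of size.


126 hosts -> /25 (126 usable): 192.168.226.0/25
84 hosts -> /25 (126 usable): 192.168.226.128/25
80 hosts -> /25 (126 usable): 192.168.227.0/25
Allocation: 192.168.226.0/25 (126 hosts, 126 usable); 192.168.226.128/25 (84 hosts, 126 usable); 192.168.227.0/25 (80 hosts, 126 usable)


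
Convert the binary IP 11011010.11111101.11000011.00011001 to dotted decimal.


11011010 = 218
11111101 = 253
11000011 = 195
00011001 = 25
IP: 218.253.195.25


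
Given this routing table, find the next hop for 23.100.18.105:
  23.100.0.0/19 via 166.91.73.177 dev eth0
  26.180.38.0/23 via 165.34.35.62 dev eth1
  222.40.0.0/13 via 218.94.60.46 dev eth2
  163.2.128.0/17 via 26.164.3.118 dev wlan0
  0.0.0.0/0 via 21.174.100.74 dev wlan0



Longest prefix match for 23.100.18.105:
  /19 23.100.0.0: MATCH
  /23 26.180.38.0: no
  /13 222.40.0.0: no
  /17 163.2.128.0: no
  /0 0.0.0.0: MATCH
Selected: next-hop 166.91.73.177 via eth0 (matched /19)


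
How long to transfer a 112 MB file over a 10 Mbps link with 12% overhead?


Effective throughput = 10 * (1 - 12/100) = 8.8 Mbps
File size in Mb = 112 * 8 = 896 Mb
Time = 896 / 8.8
Time = 101.8182 seconds


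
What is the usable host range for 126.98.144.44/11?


Network: 126.96.0.0
Broadcast: 126.127.255.255
First usable = network + 1
Last usable = broadcast - 1
Range: 126.96.0.1 to 126.127.255.254


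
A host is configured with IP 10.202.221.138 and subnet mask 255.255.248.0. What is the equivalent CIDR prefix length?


Binary: 11111111.11111111.11111000.00000000
Count leading 1s
Prefix: /21


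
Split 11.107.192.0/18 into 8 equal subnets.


New prefix = 18 + 3 = 21
Each subnet has 2048 addresses
  11.107.192.0/21
  11.107.200.0/21
  11.107.208.0/21
  11.107.216.0/21
  11.107.224.0/21
  11.107.232.0/21
  11.107.240.0/21
  11.107.248.0/21
Subnets: 11.107.192.0/21, 11.107.200.0/21, 11.107.208.0/21, 11.107.216.0/21, 11.107.224.0/21, 11.107.232.0/21, 11.107.240.0/21, 11.107.248.0/21


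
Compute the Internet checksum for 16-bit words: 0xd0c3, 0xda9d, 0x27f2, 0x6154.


Sum all words (with carry folding):
+ 0xd0c3 = 0xd0c3
+ 0xda9d = 0xab61
+ 0x27f2 = 0xd353
+ 0x6154 = 0x34a8
One's complement: ~0x34a8
Checksum = 0xcb57


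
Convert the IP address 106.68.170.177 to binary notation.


106 = 01101010
68 = 01000100
170 = 10101010
177 = 10110001
Binary: 01101010.01000100.10101010.10110001


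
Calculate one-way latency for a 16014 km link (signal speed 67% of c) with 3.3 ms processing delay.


Speed = 0.67 * 3e5 km/s = 201000 km/s
Propagation delay = 16014 / 201000 = 0.0797 s = 79.6716 ms
Processing delay = 3.3 ms
Total one-way latency = 82.9716 ms


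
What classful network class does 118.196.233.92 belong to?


First octet: 118
Binary: 01110110
0xxxxxxx -> Class A (1-126)
Class A, default mask 255.0.0.0 (/8)


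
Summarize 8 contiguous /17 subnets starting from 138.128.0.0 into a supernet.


Original prefix: /17
Number of subnets: 8 = 2^3
New prefix = 17 - 3 = 14
Supernet: 138.128.0.0/14


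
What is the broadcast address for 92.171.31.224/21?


Network: 92.171.24.0/21
Host bits = 11
Set all host bits to 1:
Broadcast: 92.171.31.255


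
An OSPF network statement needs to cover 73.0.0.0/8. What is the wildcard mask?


Subnet mask: 255.0.0.0
Wildcard = 255.255.255.255 - subnet mask
255 - 255 = 0
255 - 0 = 255
255 - 0 = 255
255 - 0 = 255
Wildcard: 0.255.255.255


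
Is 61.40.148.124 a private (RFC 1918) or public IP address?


RFC 1918 private ranges:
  10.0.0.0/8 (10.0.0.0 - 10.255.255.255)
  172.16.0.0/12 (172.16.0.0 - 172.31.255.255)
  192.168.0.0/16 (192.168.0.0 - 192.168.255.255)
Public (not in any RFC 1918 range)


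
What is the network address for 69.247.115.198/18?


IP:   01000101.11110111.01110011.11000110
Mask: 11111111.11111111.11000000.00000000
AND operation:
Net:  01000101.11110111.01000000.00000000
Network: 69.247.64.0/18


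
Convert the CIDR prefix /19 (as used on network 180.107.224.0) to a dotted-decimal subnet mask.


/19 means 19 network bits, 13 host bits
Binary: 11111111111111111110000000000000
Mask: 255.255.224.0


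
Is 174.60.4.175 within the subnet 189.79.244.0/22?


Subnet network: 189.79.244.0
Test IP AND mask: 174.60.4.0
No, 174.60.4.175 is not in 189.79.244.0/22


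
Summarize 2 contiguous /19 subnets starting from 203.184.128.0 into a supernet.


Original prefix: /19
Number of subnets: 2 = 2^1
New prefix = 19 - 1 = 18
Supernet: 203.184.128.0/18


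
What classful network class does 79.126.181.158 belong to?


First octet: 79
Binary: 01001111
0xxxxxxx -> Class A (1-126)
Class A, default mask 255.0.0.0 (/8)


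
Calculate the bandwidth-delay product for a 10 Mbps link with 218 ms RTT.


BDP = bandwidth * RTT
= 10 Mbps * 218 ms
= 10 * 1e6 * 218 / 1000 bits
= 2180000 bits
= 272500 bytes
= 266.1133 KB
BDP = 2180000 bits (272500 bytes)


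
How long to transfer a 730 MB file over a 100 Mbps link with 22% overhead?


Effective throughput = 100 * (1 - 22/100) = 78 Mbps
File size in Mb = 730 * 8 = 5840 Mb
Time = 5840 / 78
Time = 74.8718 seconds


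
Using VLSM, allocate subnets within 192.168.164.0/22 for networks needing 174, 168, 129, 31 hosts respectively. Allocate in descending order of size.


174 hosts -> /24 (254 usable): 192.168.164.0/24
168 hosts -> /24 (254 usable): 192.168.165.0/24
129 hosts -> /24 (254 usable): 192.168.166.0/24
31 hosts -> /26 (62 usable): 192.168.167.0/26
Allocation: 192.168.164.0/24 (174 hosts, 254 usable); 192.168.165.0/24 (168 hosts, 254 usable); 192.168.166.0/24 (129 hosts, 254 usable); 192.168.167.0/26 (31 hosts, 62 usable)


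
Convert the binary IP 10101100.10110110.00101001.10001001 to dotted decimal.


10101100 = 172
10110110 = 182
00101001 = 41
10001001 = 137
IP: 172.182.41.137


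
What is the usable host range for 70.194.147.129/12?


Network: 70.192.0.0
Broadcast: 70.207.255.255
First usable = network + 1
Last usable = broadcast - 1
Range: 70.192.0.1 to 70.207.255.254


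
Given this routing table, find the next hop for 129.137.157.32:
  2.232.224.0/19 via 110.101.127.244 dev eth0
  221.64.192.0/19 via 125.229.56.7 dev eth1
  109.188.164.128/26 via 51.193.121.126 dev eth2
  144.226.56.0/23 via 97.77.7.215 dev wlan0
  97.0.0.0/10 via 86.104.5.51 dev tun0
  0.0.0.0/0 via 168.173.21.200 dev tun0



Longest prefix match for 129.137.157.32:
  /19 2.232.224.0: no
  /19 221.64.192.0: no
  /26 109.188.164.128: no
  /23 144.226.56.0: no
  /10 97.0.0.0: no
  /0 0.0.0.0: MATCH
Selected: next-hop 168.173.21.200 via tun0 (matched /0)


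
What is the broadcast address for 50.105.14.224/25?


Network: 50.105.14.128/25
Host bits = 7
Set all host bits to 1:
Broadcast: 50.105.14.255


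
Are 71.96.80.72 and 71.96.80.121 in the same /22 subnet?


Mask: 255.255.252.0
71.96.80.72 AND mask = 71.96.80.0
71.96.80.121 AND mask = 71.96.80.0
Yes, same subnet (71.96.80.0)


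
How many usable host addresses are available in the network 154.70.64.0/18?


Host bits = 32 - 18 = 14
Total addresses = 2^14 = 16384
Usable = total - 2 (network and broadcast)
Usable hosts: 16382


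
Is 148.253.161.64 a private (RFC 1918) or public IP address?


RFC 1918 private ranges:
  10.0.0.0/8 (10.0.0.0 - 10.255.255.255)
  172.16.0.0/12 (172.16.0.0 - 172.31.255.255)
  192.168.0.0/16 (192.168.0.0 - 192.168.255.255)
Public (not in any RFC 1918 range)


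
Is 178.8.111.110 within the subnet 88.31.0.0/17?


Subnet network: 88.31.0.0
Test IP AND mask: 178.8.0.0
No, 178.8.111.110 is not in 88.31.0.0/17


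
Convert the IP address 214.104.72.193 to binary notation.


214 = 11010110
104 = 01101000
72 = 01001000
193 = 11000001
Binary: 11010110.01101000.01001000.11000001


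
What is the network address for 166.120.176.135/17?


IP:   10100110.01111000.10110000.10000111
Mask: 11111111.11111111.10000000.00000000
AND operation:
Net:  10100110.01111000.10000000.00000000
Network: 166.120.128.0/17


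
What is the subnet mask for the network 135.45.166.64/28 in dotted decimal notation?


/28 means 28 network bits, 4 host bits
Binary: 11111111111111111111111111110000
Mask: 255.255.255.240


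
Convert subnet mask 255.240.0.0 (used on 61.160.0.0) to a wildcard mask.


Subnet mask: 255.240.0.0
Wildcard = 255.255.255.255 - subnet mask
255 - 255 = 0
255 - 240 = 15
255 - 0 = 255
255 - 0 = 255
Wildcard: 0.15.255.255


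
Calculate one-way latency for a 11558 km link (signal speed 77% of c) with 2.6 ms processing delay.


Speed = 0.77 * 3e5 km/s = 231000 km/s
Propagation delay = 11558 / 231000 = 0.05 s = 50.0346 ms
Processing delay = 2.6 ms
Total one-way latency = 52.6346 ms


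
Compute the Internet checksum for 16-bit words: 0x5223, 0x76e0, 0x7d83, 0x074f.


Sum all words (with carry folding):
+ 0x5223 = 0x5223
+ 0x76e0 = 0xc903
+ 0x7d83 = 0x4687
+ 0x074f = 0x4dd6
One's complement: ~0x4dd6
Checksum = 0xb229


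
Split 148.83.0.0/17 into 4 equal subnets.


New prefix = 17 + 2 = 19
Each subnet has 8192 addresses
  148.83.0.0/19
  148.83.32.0/19
  148.83.64.0/19
  148.83.96.0/19
Subnets: 148.83.0.0/19, 148.83.32.0/19, 148.83.64.0/19, 148.83.96.0/19


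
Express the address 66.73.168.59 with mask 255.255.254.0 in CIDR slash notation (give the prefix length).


Binary: 11111111.11111111.11111110.00000000
Count leading 1s
Prefix: /23


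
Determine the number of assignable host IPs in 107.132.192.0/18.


Host bits = 32 - 18 = 14
Total addresses = 2^14 = 16384
Usable = total - 2 (network and broadcast)
Usable hosts: 16382


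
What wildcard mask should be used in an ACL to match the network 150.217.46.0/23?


Subnet mask: 255.255.254.0
Wildcard = 255.255.255.255 - subnet mask
255 - 255 = 0
255 - 255 = 0
255 - 254 = 1
255 - 0 = 255
Wildcard: 0.0.1.255


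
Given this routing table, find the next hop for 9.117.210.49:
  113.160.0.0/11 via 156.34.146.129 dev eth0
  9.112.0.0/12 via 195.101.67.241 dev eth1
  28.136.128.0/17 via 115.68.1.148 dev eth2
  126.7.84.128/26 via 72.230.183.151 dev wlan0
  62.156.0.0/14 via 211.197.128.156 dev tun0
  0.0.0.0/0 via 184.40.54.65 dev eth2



Longest prefix match for 9.117.210.49:
  /11 113.160.0.0: no
  /12 9.112.0.0: MATCH
  /17 28.136.128.0: no
  /26 126.7.84.128: no
  /14 62.156.0.0: no
  /0 0.0.0.0: MATCH
Selected: next-hop 195.101.67.241 via eth1 (matched /12)


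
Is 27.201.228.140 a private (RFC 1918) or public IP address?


RFC 1918 private ranges:
  10.0.0.0/8 (10.0.0.0 - 10.255.255.255)
  172.16.0.0/12 (172.16.0.0 - 172.31.255.255)
  192.168.0.0/16 (192.168.0.0 - 192.168.255.255)
Public (not in any RFC 1918 range)
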